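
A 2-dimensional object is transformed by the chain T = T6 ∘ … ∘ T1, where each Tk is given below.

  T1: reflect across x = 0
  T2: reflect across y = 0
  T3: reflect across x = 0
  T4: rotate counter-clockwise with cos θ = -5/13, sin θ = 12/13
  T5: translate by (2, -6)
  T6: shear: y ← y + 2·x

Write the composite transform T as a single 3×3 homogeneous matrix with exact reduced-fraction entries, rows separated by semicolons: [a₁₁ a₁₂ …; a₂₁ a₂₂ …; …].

T = [-5/13 12/13 2; 2/13 29/13 -2; 0 0 1]

T1 = [-1 0 0; 0 1 0; 0 0 1]
T2·T1 = [-1 0 0; 0 -1 0; 0 0 1]
T3·…·T1 = [1 0 0; 0 -1 0; 0 0 1]
T4·…·T1 = [-5/13 12/13 0; 12/13 5/13 0; 0 0 1]
T5·…·T1 = [-5/13 12/13 2; 12/13 5/13 -6; 0 0 1]
T6·…·T1 = [-5/13 12/13 2; 2/13 29/13 -2; 0 0 1]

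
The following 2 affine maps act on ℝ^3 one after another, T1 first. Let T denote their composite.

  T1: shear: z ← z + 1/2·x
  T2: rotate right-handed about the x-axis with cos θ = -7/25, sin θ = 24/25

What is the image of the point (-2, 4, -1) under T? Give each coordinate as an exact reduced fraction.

T1 shear: z ← z + 1/2·x: (-2, 4, -1) → (-2, 4, -2)
T2 rotate right-handed about the x-axis with cos θ = -7/25, sin θ = 24/25: (-2, 4, -2) → (-2, 4/5, 22/5)

T(p) = (-2, 4/5, 22/5)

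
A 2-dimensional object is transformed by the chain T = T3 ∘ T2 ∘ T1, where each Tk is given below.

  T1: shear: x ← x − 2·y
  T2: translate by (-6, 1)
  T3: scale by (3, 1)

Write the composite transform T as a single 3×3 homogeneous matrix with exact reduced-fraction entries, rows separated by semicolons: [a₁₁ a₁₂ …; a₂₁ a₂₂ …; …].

T = [3 -6 -18; 0 1 1; 0 0 1]

T1 = [1 -2 0; 0 1 0; 0 0 1]
T2·T1 = [1 -2 -6; 0 1 1; 0 0 1]
T3·…·T1 = [3 -6 -18; 0 1 1; 0 0 1]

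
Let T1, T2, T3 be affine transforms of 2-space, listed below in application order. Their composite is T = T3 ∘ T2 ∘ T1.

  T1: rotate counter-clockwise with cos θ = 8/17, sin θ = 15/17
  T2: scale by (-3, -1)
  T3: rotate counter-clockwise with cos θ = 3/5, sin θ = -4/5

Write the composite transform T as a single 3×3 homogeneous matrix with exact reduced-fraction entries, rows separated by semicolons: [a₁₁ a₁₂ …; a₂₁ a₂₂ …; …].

T = [-132/85 103/85 0; 3/5 -12/5 0; 0 0 1]

T1 = [8/17 -15/17 0; 15/17 8/17 0; 0 0 1]
T2·T1 = [-24/17 45/17 0; -15/17 -8/17 0; 0 0 1]
T3·…·T1 = [-132/85 103/85 0; 3/5 -12/5 0; 0 0 1]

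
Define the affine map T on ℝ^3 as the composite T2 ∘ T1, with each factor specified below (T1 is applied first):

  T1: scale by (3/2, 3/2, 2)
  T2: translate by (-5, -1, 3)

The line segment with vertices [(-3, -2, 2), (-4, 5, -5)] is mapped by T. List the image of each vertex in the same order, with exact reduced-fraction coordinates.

image vertices: (-19/2, -4, 7), (-11, 13/2, -7)

T1 scale by (3/2, 3/2, 2): (-3, -2, 2) → (-9/2, -3, 4); (-4, 5, -5) → (-6, 15/2, -10)
T2 translate by (-5, -1, 3): (-9/2, -3, 4) → (-19/2, -4, 7); (-6, 15/2, -10) → (-11, 13/2, -7)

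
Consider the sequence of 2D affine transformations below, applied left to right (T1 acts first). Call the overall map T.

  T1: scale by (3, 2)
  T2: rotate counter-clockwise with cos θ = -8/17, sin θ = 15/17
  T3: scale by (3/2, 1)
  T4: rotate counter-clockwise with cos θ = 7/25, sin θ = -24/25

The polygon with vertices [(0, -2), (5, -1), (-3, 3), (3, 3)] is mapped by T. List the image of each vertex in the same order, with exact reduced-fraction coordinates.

image vertices: (1398/425, -1936/425), (4839/425, 4927/425), (-4581/425, -633/425), (387/425, 6441/425)

T1 scale by (3, 2): (0, -2) → (0, -4); (5, -1) → (15, -2); (-3, 3) → (-9, 6); (3, 3) → (9, 6)
T2 rotate counter-clockwise with cos θ = -8/17, sin θ = 15/17: (0, -4) → (60/17, 32/17); (15, -2) → (-90/17, 241/17); (-9, 6) → (-18/17, -183/17); (9, 6) → (-162/17, 87/17)
T3 scale by (3/2, 1): (60/17, 32/17) → (90/17, 32/17); (-90/17, 241/17) → (-135/17, 241/17); (-18/17, -183/17) → (-27/17, -183/17); (-162/17, 87/17) → (-243/17, 87/17)
T4 rotate counter-clockwise with cos θ = 7/25, sin θ = -24/25: (90/17, 32/17) → (1398/425, -1936/425); (-135/17, 241/17) → (4839/425, 4927/425); (-27/17, -183/17) → (-4581/425, -633/425); (-243/17, 87/17) → (387/425, 6441/425)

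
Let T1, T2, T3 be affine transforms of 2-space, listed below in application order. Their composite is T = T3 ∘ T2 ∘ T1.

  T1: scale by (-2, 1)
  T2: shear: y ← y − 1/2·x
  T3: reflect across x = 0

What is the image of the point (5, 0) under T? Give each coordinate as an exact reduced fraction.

T1 scale by (-2, 1): (5, 0) → (-10, 0)
T2 shear: y ← y − 1/2·x: (-10, 0) → (-10, 5)
T3 reflect across x = 0: (-10, 5) → (10, 5)

T(p) = (10, 5)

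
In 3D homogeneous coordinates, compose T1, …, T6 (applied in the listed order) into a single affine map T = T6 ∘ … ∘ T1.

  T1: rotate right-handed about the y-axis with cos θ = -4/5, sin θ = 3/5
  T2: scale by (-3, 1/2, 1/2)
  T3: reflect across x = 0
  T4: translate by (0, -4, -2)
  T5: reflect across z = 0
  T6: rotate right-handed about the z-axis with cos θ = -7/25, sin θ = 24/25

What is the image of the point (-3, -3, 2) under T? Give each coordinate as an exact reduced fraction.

T1 rotate right-handed about the y-axis with cos θ = -4/5, sin θ = 3/5: (-3, -3, 2) → (18/5, -3, 1/5)
T2 scale by (-3, 1/2, 1/2): (18/5, -3, 1/5) → (-54/5, -3/2, 1/10)
T3 reflect across x = 0: (-54/5, -3/2, 1/10) → (54/5, -3/2, 1/10)
T4 translate by (0, -4, -2): (54/5, -3/2, 1/10) → (54/5, -11/2, -19/10)
T5 reflect across z = 0: (54/5, -11/2, -19/10) → (54/5, -11/2, 19/10)
T6 rotate right-handed about the z-axis with cos θ = -7/25, sin θ = 24/25: (54/5, -11/2, 19/10) → (282/125, 2977/250, 19/10)

T(p) = (282/125, 2977/250, 19/10)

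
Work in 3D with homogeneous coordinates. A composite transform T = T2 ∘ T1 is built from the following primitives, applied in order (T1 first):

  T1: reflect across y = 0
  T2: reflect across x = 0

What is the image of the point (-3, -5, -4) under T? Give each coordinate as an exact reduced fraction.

T(p) = (3, 5, -4)

T1 reflect across y = 0: (-3, -5, -4) → (-3, 5, -4)
T2 reflect across x = 0: (-3, 5, -4) → (3, 5, -4)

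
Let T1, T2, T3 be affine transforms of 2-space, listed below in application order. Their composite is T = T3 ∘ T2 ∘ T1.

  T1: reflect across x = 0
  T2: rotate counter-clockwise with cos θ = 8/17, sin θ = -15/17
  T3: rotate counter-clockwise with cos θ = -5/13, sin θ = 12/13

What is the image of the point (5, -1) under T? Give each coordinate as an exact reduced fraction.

T1 reflect across x = 0: (5, -1) → (-5, -1)
T2 rotate counter-clockwise with cos θ = 8/17, sin θ = -15/17: (-5, -1) → (-55/17, 67/17)
T3 rotate counter-clockwise with cos θ = -5/13, sin θ = 12/13: (-55/17, 67/17) → (-529/221, -995/221)

T(p) = (-529/221, -995/221)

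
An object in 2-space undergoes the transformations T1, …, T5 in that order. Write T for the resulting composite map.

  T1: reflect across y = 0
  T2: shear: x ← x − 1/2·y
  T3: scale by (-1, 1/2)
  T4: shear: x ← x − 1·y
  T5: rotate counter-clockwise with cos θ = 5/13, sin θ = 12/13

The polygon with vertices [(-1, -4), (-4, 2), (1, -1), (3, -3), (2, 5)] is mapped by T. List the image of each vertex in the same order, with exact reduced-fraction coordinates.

image vertices: (-19/13, 22/13), (32/13, 43/13), (-11/13, -19/26), (-33/13, -57/26), (20/13, -73/26)

T1 reflect across y = 0: (-1, -4) → (-1, 4); (-4, 2) → (-4, -2); (1, -1) → (1, 1); (3, -3) → (3, 3); (2, 5) → (2, -5)
T2 shear: x ← x − 1/2·y: (-1, 4) → (-3, 4); (-4, -2) → (-3, -2); (1, 1) → (1/2, 1); (3, 3) → (3/2, 3); (2, -5) → (9/2, -5)
T3 scale by (-1, 1/2): (-3, 4) → (3, 2); (-3, -2) → (3, -1); (1/2, 1) → (-1/2, 1/2); (3/2, 3) → (-3/2, 3/2); (9/2, -5) → (-9/2, -5/2)
T4 shear: x ← x − 1·y: (3, 2) → (1, 2); (3, -1) → (4, -1); (-1/2, 1/2) → (-1, 1/2); (-3/2, 3/2) → (-3, 3/2); (-9/2, -5/2) → (-2, -5/2)
T5 rotate counter-clockwise with cos θ = 5/13, sin θ = 12/13: (1, 2) → (-19/13, 22/13); (4, -1) → (32/13, 43/13); (-1, 1/2) → (-11/13, -19/26); (-3, 3/2) → (-33/13, -57/26); (-2, -5/2) → (20/13, -73/26)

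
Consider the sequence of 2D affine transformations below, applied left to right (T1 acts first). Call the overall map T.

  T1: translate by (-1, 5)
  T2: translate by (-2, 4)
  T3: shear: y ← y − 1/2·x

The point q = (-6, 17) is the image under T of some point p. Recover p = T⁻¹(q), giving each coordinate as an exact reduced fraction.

p = (-3, 5)

T1 = [1 0 -1; 0 1 5; 0 0 1]
T2·T1 = [1 0 -3; 0 1 9; 0 0 1]
T3·…·T1 = [1 0 -3; -1/2 1 21/2; 0 0 1]
det M = 1; M⁻¹ = [1 0 3; 1/2 1 -9; 0 0 1]
M⁻¹ · (-6, 17)ᵀ = (-3, 5)ᵀ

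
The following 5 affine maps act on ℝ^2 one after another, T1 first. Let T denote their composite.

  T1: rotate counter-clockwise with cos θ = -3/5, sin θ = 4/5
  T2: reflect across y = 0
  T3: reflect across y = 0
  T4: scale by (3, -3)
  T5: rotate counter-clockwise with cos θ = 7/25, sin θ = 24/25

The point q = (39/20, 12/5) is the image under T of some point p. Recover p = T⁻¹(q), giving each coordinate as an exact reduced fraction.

T1 = [-3/5 -4/5 0; 4/5 -3/5 0; 0 0 1]
T2·T1 = [-3/5 -4/5 0; -4/5 3/5 0; 0 0 1]
T3·…·T1 = [-3/5 -4/5 0; 4/5 -3/5 0; 0 0 1]
T4·…·T1 = [-9/5 -12/5 0; -12/5 9/5 0; 0 0 1]
T5·…·T1 = [9/5 -12/5 0; -12/5 -9/5 0; 0 0 1]
det M = -9; M⁻¹ = [1/5 -4/15 0; -4/15 -1/5 0; 0 0 1]
M⁻¹ · (39/20, 12/5)ᵀ = (-1/4, -1)ᵀ

p = (-1/4, -1)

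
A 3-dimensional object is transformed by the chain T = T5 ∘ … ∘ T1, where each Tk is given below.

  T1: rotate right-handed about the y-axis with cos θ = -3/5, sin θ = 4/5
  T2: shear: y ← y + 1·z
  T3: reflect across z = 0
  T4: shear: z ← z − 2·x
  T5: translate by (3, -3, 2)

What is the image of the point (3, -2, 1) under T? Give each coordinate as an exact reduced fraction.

T1 rotate right-handed about the y-axis with cos θ = -3/5, sin θ = 4/5: (3, -2, 1) → (-1, -2, -3)
T2 shear: y ← y + 1·z: (-1, -2, -3) → (-1, -5, -3)
T3 reflect across z = 0: (-1, -5, -3) → (-1, -5, 3)
T4 shear: z ← z − 2·x: (-1, -5, 3) → (-1, -5, 5)
T5 translate by (3, -3, 2): (-1, -5, 5) → (2, -8, 7)

T(p) = (2, -8, 7)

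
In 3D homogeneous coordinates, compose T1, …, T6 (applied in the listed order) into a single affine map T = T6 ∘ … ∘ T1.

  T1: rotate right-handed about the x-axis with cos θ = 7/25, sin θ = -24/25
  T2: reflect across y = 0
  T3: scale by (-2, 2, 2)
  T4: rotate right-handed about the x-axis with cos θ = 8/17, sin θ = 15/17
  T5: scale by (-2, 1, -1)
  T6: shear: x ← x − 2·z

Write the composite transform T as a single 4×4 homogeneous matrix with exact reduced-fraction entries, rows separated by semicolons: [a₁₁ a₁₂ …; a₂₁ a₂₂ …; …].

T1 = [1 0 0 0; 0 7/25 24/25 0; 0 -24/25 7/25 0; 0 0 0 1]
T2·T1 = [1 0 0 0; 0 -7/25 -24/25 0; 0 -24/25 7/25 0; 0 0 0 1]
T3·…·T1 = [-2 0 0 0; 0 -14/25 -48/25 0; 0 -48/25 14/25 0; 0 0 0 1]
T4·…·T1 = [-2 0 0 0; 0 608/425 -594/425 0; 0 -594/425 -608/425 0; 0 0 0 1]
T5·…·T1 = [4 0 0 0; 0 608/425 -594/425 0; 0 594/425 608/425 0; 0 0 0 1]
T6·…·T1 = [4 -1188/425 -1216/425 0; 0 608/425 -594/425 0; 0 594/425 608/425 0; 0 0 0 1]

T = [4 -1188/425 -1216/425 0; 0 608/425 -594/425 0; 0 594/425 608/425 0; 0 0 0 1]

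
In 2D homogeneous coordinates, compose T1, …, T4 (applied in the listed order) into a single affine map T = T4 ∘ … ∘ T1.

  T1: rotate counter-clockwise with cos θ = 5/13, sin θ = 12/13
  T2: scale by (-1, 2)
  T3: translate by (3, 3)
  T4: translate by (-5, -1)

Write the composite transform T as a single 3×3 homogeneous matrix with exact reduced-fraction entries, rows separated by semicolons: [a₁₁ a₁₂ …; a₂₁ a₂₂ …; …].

T = [-5/13 12/13 -2; 24/13 10/13 2; 0 0 1]

T1 = [5/13 -12/13 0; 12/13 5/13 0; 0 0 1]
T2·T1 = [-5/13 12/13 0; 24/13 10/13 0; 0 0 1]
T3·…·T1 = [-5/13 12/13 3; 24/13 10/13 3; 0 0 1]
T4·…·T1 = [-5/13 12/13 -2; 24/13 10/13 2; 0 0 1]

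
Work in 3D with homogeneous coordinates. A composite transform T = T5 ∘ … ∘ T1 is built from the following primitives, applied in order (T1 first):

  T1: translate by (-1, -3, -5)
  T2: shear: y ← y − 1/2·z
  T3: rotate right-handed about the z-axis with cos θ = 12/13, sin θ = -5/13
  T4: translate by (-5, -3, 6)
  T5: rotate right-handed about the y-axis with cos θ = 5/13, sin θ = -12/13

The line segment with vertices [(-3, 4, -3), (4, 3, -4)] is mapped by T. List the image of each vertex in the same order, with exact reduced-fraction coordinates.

T1 translate by (-1, -3, -5): (-3, 4, -3) → (-4, 1, -8); (4, 3, -4) → (3, 0, -9)
T2 shear: y ← y − 1/2·z: (-4, 1, -8) → (-4, 5, -8); (3, 0, -9) → (3, 9/2, -9)
T3 rotate right-handed about the z-axis with cos θ = 12/13, sin θ = -5/13: (-4, 5, -8) → (-23/13, 80/13, -8); (3, 9/2, -9) → (9/2, 3, -9)
T4 translate by (-5, -3, 6): (-23/13, 80/13, -8) → (-88/13, 41/13, -2); (9/2, 3, -9) → (-1/2, 0, -3)
T5 rotate right-handed about the y-axis with cos θ = 5/13, sin θ = -12/13: (-88/13, 41/13, -2) → (-128/169, 41/13, -1186/169); (-1/2, 0, -3) → (67/26, 0, -21/13)

image vertices: (-128/169, 41/13, -1186/169), (67/26, 0, -21/13)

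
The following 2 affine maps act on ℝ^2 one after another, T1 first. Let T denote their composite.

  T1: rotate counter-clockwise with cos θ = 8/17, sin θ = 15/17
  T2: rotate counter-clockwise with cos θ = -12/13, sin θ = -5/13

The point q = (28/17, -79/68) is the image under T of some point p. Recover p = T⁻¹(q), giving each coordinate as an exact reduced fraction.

p = (1, 7/4)

T1 = [8/17 -15/17 0; 15/17 8/17 0; 0 0 1]
T2·T1 = [-21/221 220/221 0; -220/221 -21/221 0; 0 0 1]
det M = 1; M⁻¹ = [-21/221 -220/221 0; 220/221 -21/221 0; 0 0 1]
M⁻¹ · (28/17, -79/68)ᵀ = (1, 7/4)ᵀ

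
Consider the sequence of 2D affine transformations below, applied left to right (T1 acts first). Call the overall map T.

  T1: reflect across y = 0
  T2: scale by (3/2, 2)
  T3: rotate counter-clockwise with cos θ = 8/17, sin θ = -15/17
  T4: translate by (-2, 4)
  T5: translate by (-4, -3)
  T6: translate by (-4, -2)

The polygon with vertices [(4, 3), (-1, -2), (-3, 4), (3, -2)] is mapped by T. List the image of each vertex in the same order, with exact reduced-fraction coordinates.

image vertices: (-212/17, -155/17), (-122/17, 75/34), (-326/17, -27/34), (-74/17, -105/34)

T1 reflect across y = 0: (4, 3) → (4, -3); (-1, -2) → (-1, 2); (-3, 4) → (-3, -4); (3, -2) → (3, 2)
T2 scale by (3/2, 2): (4, -3) → (6, -6); (-1, 2) → (-3/2, 4); (-3, -4) → (-9/2, -8); (3, 2) → (9/2, 4)
T3 rotate counter-clockwise with cos θ = 8/17, sin θ = -15/17: (6, -6) → (-42/17, -138/17); (-3/2, 4) → (48/17, 109/34); (-9/2, -8) → (-156/17, 7/34); (9/2, 4) → (96/17, -71/34)
T4 translate by (-2, 4): (-42/17, -138/17) → (-76/17, -70/17); (48/17, 109/34) → (14/17, 245/34); (-156/17, 7/34) → (-190/17, 143/34); (96/17, -71/34) → (62/17, 65/34)
T5 translate by (-4, -3): (-76/17, -70/17) → (-144/17, -121/17); (14/17, 245/34) → (-54/17, 143/34); (-190/17, 143/34) → (-258/17, 41/34); (62/17, 65/34) → (-6/17, -37/34)
T6 translate by (-4, -2): (-144/17, -121/17) → (-212/17, -155/17); (-54/17, 143/34) → (-122/17, 75/34); (-258/17, 41/34) → (-326/17, -27/34); (-6/17, -37/34) → (-74/17, -105/34)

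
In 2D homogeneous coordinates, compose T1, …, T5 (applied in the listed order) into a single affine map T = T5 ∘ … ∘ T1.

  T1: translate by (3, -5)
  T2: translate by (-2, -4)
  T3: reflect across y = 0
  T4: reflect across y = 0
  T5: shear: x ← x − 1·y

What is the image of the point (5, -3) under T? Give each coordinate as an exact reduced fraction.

T(p) = (18, -12)

T1 translate by (3, -5): (5, -3) → (8, -8)
T2 translate by (-2, -4): (8, -8) → (6, -12)
T3 reflect across y = 0: (6, -12) → (6, 12)
T4 reflect across y = 0: (6, 12) → (6, -12)
T5 shear: x ← x − 1·y: (6, -12) → (18, -12)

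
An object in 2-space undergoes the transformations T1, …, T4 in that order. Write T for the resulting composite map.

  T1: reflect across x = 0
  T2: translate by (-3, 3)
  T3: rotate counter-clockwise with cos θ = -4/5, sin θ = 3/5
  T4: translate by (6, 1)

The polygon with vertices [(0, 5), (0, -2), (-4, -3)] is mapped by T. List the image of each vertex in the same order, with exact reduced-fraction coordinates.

image vertices: (18/5, -36/5), (39/5, -8/5), (26/5, 8/5)

T1 reflect across x = 0: (0, 5) → (0, 5); (0, -2) → (0, -2); (-4, -3) → (4, -3)
T2 translate by (-3, 3): (0, 5) → (-3, 8); (0, -2) → (-3, 1); (4, -3) → (1, 0)
T3 rotate counter-clockwise with cos θ = -4/5, sin θ = 3/5: (-3, 8) → (-12/5, -41/5); (-3, 1) → (9/5, -13/5); (1, 0) → (-4/5, 3/5)
T4 translate by (6, 1): (-12/5, -41/5) → (18/5, -36/5); (9/5, -13/5) → (39/5, -8/5); (-4/5, 3/5) → (26/5, 8/5)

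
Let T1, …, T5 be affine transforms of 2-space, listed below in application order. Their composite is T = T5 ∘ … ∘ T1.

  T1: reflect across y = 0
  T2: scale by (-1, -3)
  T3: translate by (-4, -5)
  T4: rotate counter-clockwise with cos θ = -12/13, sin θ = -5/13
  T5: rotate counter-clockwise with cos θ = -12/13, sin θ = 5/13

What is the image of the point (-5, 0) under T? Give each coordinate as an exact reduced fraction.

T1 reflect across y = 0: (-5, 0) → (-5, 0)
T2 scale by (-1, -3): (-5, 0) → (5, 0)
T3 translate by (-4, -5): (5, 0) → (1, -5)
T4 rotate counter-clockwise with cos θ = -12/13, sin θ = -5/13: (1, -5) → (-37/13, 55/13)
T5 rotate counter-clockwise with cos θ = -12/13, sin θ = 5/13: (-37/13, 55/13) → (1, -5)

T(p) = (1, -5)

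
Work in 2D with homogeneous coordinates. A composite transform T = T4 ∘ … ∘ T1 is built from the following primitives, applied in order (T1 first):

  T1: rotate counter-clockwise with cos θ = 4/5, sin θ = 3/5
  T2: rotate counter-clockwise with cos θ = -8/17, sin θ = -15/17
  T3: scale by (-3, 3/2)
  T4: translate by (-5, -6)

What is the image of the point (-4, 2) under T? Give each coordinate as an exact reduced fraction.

T(p) = (-773/85, 33/85)

T1 rotate counter-clockwise with cos θ = 4/5, sin θ = 3/5: (-4, 2) → (-22/5, -4/5)
T2 rotate counter-clockwise with cos θ = -8/17, sin θ = -15/17: (-22/5, -4/5) → (116/85, 362/85)
T3 scale by (-3, 3/2): (116/85, 362/85) → (-348/85, 543/85)
T4 translate by (-5, -6): (-348/85, 543/85) → (-773/85, 33/85)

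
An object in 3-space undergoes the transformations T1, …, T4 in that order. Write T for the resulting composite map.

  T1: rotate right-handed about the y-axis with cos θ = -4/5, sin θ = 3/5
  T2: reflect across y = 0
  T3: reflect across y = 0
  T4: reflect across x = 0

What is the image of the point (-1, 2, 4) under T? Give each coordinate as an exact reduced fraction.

T(p) = (-16/5, 2, -13/5)

T1 rotate right-handed about the y-axis with cos θ = -4/5, sin θ = 3/5: (-1, 2, 4) → (16/5, 2, -13/5)
T2 reflect across y = 0: (16/5, 2, -13/5) → (16/5, -2, -13/5)
T3 reflect across y = 0: (16/5, -2, -13/5) → (16/5, 2, -13/5)
T4 reflect across x = 0: (16/5, 2, -13/5) → (-16/5, 2, -13/5)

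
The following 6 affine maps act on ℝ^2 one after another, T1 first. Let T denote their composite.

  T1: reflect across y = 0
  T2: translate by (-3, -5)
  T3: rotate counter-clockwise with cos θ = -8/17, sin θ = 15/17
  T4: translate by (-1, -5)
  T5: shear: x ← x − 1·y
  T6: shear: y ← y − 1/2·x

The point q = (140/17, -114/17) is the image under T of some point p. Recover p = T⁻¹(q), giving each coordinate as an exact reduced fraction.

T1 = [1 0 0; 0 -1 0; 0 0 1]
T2·T1 = [1 0 -3; 0 -1 -5; 0 0 1]
T3·…·T1 = [-8/17 15/17 99/17; 15/17 8/17 -5/17; 0 0 1]
T4·…·T1 = [-8/17 15/17 82/17; 15/17 8/17 -90/17; 0 0 1]
T5·…·T1 = [-23/17 7/17 172/17; 15/17 8/17 -90/17; 0 0 1]
T6·…·T1 = [-23/17 7/17 172/17; 53/34 9/34 -176/17; 0 0 1]
det M = -1; M⁻¹ = [-9/34 7/17 118/17; 53/34 23/17 -30/17; 0 0 1]
M⁻¹ · (140/17, -114/17)ᵀ = (2, 2)ᵀ

p = (2, 2)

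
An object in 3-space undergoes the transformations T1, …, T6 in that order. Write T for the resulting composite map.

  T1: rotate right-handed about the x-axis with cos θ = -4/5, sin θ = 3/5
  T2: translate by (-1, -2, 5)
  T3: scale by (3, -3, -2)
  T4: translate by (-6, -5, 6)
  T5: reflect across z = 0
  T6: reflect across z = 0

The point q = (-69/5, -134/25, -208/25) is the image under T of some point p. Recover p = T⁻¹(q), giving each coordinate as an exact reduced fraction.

p = (-8/5, -2/5, -3)

T1 = [1 0 0 0; 0 -4/5 -3/5 0; 0 3/5 -4/5 0; 0 0 0 1]
T2·T1 = [1 0 0 -1; 0 -4/5 -3/5 -2; 0 3/5 -4/5 5; 0 0 0 1]
T3·…·T1 = [3 0 0 -3; 0 12/5 9/5 6; 0 -6/5 8/5 -10; 0 0 0 1]
T4·…·T1 = [3 0 0 -9; 0 12/5 9/5 1; 0 -6/5 8/5 -4; 0 0 0 1]
T5·…·T1 = [3 0 0 -9; 0 12/5 9/5 1; 0 6/5 -8/5 4; 0 0 0 1]
T6·…·T1 = [3 0 0 -9; 0 12/5 9/5 1; 0 -6/5 8/5 -4; 0 0 0 1]
det M = 18; M⁻¹ = [1/3 0 0 3; 0 4/15 -3/10 -22/15; 0 1/5 2/5 7/5; 0 0 0 1]
M⁻¹ · (-69/5, -134/25, -208/25)ᵀ = (-8/5, -2/5, -3)ᵀ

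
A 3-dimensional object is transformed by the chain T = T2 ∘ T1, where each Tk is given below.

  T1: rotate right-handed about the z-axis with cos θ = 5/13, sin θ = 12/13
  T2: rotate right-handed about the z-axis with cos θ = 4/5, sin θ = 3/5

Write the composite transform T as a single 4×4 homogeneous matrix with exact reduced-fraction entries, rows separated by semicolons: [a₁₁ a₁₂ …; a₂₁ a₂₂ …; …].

T = [-16/65 -63/65 0 0; 63/65 -16/65 0 0; 0 0 1 0; 0 0 0 1]

T1 = [5/13 -12/13 0 0; 12/13 5/13 0 0; 0 0 1 0; 0 0 0 1]
T2·T1 = [-16/65 -63/65 0 0; 63/65 -16/65 0 0; 0 0 1 0; 0 0 0 1]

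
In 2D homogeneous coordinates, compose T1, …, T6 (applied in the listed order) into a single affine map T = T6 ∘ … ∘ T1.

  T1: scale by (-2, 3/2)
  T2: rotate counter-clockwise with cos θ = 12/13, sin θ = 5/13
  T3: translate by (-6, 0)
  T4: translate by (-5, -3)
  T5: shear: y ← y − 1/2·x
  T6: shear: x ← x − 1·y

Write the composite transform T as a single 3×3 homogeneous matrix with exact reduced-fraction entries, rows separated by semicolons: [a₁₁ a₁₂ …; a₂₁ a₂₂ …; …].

T = [-2 -9/4 -27/2; 2/13 87/52 5/2; 0 0 1]

T1 = [-2 0 0; 0 3/2 0; 0 0 1]
T2·T1 = [-24/13 -15/26 0; -10/13 18/13 0; 0 0 1]
T3·…·T1 = [-24/13 -15/26 -6; -10/13 18/13 0; 0 0 1]
T4·…·T1 = [-24/13 -15/26 -11; -10/13 18/13 -3; 0 0 1]
T5·…·T1 = [-24/13 -15/26 -11; 2/13 87/52 5/2; 0 0 1]
T6·…·T1 = [-2 -9/4 -27/2; 2/13 87/52 5/2; 0 0 1]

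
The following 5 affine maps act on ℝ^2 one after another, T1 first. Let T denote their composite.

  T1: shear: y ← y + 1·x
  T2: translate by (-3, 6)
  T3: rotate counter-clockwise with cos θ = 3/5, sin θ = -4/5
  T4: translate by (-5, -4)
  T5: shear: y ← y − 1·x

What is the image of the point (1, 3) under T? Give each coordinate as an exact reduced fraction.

T(p) = (9/5, 9/5)

T1 shear: y ← y + 1·x: (1, 3) → (1, 4)
T2 translate by (-3, 6): (1, 4) → (-2, 10)
T3 rotate counter-clockwise with cos θ = 3/5, sin θ = -4/5: (-2, 10) → (34/5, 38/5)
T4 translate by (-5, -4): (34/5, 38/5) → (9/5, 18/5)
T5 shear: y ← y − 1·x: (9/5, 18/5) → (9/5, 9/5)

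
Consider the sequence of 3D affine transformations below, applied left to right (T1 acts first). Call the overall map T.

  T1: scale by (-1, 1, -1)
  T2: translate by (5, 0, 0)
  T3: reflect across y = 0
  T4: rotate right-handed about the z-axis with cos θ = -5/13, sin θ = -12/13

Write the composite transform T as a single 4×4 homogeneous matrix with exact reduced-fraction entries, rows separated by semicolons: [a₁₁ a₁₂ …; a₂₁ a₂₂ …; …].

T1 = [-1 0 0 0; 0 1 0 0; 0 0 -1 0; 0 0 0 1]
T2·T1 = [-1 0 0 5; 0 1 0 0; 0 0 -1 0; 0 0 0 1]
T3·…·T1 = [-1 0 0 5; 0 -1 0 0; 0 0 -1 0; 0 0 0 1]
T4·…·T1 = [5/13 -12/13 0 -25/13; 12/13 5/13 0 -60/13; 0 0 -1 0; 0 0 0 1]

T = [5/13 -12/13 0 -25/13; 12/13 5/13 0 -60/13; 0 0 -1 0; 0 0 0 1]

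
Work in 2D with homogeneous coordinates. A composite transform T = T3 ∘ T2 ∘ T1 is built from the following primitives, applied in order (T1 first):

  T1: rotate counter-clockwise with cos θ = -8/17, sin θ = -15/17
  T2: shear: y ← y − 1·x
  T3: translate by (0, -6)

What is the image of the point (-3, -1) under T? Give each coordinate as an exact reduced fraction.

T1 rotate counter-clockwise with cos θ = -8/17, sin θ = -15/17: (-3, -1) → (9/17, 53/17)
T2 shear: y ← y − 1·x: (9/17, 53/17) → (9/17, 44/17)
T3 translate by (0, -6): (9/17, 44/17) → (9/17, -58/17)

T(p) = (9/17, -58/17)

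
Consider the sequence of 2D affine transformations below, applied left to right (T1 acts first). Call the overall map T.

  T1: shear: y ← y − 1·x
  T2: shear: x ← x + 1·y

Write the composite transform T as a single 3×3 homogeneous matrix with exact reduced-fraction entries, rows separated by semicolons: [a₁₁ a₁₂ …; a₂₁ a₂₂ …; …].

T = [0 1 0; -1 1 0; 0 0 1]

T1 = [1 0 0; -1 1 0; 0 0 1]
T2·T1 = [0 1 0; -1 1 0; 0 0 1]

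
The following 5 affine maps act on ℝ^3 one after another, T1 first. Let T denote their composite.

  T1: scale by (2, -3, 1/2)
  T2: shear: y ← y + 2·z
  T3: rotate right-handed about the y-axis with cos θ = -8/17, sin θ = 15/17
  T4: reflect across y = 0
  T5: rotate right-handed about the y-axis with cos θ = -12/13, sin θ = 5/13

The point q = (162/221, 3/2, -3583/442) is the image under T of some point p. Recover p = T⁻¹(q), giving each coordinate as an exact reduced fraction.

T1 = [2 0 0 0; 0 -3 0 0; 0 0 1/2 0; 0 0 0 1]
T2·T1 = [2 0 0 0; 0 -3 1 0; 0 0 1/2 0; 0 0 0 1]
T3·…·T1 = [-16/17 0 15/34 0; 0 -3 1 0; -30/17 0 -4/17 0; 0 0 0 1]
T4·…·T1 = [-16/17 0 15/34 0; 0 3 -1 0; -30/17 0 -4/17 0; 0 0 0 1]
T5·…·T1 = [42/221 0 -110/221 0; 0 3 -1 0; 440/221 0 21/442 0; 0 0 0 1]
det M = 3; M⁻¹ = [21/442 0 110/221 0; -440/663 1/3 14/221 0; -440/221 0 42/221 0; 0 0 0 1]
M⁻¹ · (162/221, 3/2, -3583/442)ᵀ = (-4, -1/2, -3)ᵀ

p = (-4, -1/2, -3)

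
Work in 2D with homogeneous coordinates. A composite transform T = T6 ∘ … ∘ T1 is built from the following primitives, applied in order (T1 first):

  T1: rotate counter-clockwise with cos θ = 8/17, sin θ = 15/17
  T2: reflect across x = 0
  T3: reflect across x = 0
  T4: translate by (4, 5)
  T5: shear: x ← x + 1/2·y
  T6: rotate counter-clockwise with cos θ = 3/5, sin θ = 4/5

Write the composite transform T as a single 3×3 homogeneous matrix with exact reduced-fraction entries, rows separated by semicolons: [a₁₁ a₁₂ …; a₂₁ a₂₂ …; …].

T = [-27/170 -13/17 -1/10; 107/85 -4/17 41/5; 0 0 1]

T1 = [8/17 -15/17 0; 15/17 8/17 0; 0 0 1]
T2·T1 = [-8/17 15/17 0; 15/17 8/17 0; 0 0 1]
T3·…·T1 = [8/17 -15/17 0; 15/17 8/17 0; 0 0 1]
T4·…·T1 = [8/17 -15/17 4; 15/17 8/17 5; 0 0 1]
T5·…·T1 = [31/34 -11/17 13/2; 15/17 8/17 5; 0 0 1]
T6·…·T1 = [-27/170 -13/17 -1/10; 107/85 -4/17 41/5; 0 0 1]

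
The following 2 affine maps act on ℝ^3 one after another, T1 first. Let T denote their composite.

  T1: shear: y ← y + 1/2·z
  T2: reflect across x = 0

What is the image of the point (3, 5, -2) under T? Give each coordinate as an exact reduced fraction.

T(p) = (-3, 4, -2)

T1 shear: y ← y + 1/2·z: (3, 5, -2) → (3, 4, -2)
T2 reflect across x = 0: (3, 4, -2) → (-3, 4, -2)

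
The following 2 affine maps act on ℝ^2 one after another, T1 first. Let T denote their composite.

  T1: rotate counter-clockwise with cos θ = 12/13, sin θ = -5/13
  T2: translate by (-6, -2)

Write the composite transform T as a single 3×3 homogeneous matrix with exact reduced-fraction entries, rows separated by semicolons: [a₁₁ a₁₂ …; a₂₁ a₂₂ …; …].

T = [12/13 5/13 -6; -5/13 12/13 -2; 0 0 1]

T1 = [12/13 5/13 0; -5/13 12/13 0; 0 0 1]
T2·T1 = [12/13 5/13 -6; -5/13 12/13 -2; 0 0 1]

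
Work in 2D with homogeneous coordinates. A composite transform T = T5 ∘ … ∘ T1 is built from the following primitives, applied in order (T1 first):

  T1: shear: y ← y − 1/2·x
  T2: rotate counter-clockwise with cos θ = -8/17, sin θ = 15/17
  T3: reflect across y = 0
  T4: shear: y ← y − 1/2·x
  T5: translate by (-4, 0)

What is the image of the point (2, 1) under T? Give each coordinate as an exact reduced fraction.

T1 shear: y ← y − 1/2·x: (2, 1) → (2, 0)
T2 rotate counter-clockwise with cos θ = -8/17, sin θ = 15/17: (2, 0) → (-16/17, 30/17)
T3 reflect across y = 0: (-16/17, 30/17) → (-16/17, -30/17)
T4 shear: y ← y − 1/2·x: (-16/17, -30/17) → (-16/17, -22/17)
T5 translate by (-4, 0): (-16/17, -22/17) → (-84/17, -22/17)

T(p) = (-84/17, -22/17)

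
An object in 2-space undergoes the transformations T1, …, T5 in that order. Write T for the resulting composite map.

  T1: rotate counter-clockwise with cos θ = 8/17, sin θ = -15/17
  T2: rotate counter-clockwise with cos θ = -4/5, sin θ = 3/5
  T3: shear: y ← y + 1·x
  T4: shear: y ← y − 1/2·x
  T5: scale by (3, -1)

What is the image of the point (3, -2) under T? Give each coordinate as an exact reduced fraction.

T1 rotate counter-clockwise with cos θ = 8/17, sin θ = -15/17: (3, -2) → (-6/17, -61/17)
T2 rotate counter-clockwise with cos θ = -4/5, sin θ = 3/5: (-6/17, -61/17) → (207/85, 226/85)
T3 shear: y ← y + 1·x: (207/85, 226/85) → (207/85, 433/85)
T4 shear: y ← y − 1/2·x: (207/85, 433/85) → (207/85, 659/170)
T5 scale by (3, -1): (207/85, 659/170) → (621/85, -659/170)

T(p) = (621/85, -659/170)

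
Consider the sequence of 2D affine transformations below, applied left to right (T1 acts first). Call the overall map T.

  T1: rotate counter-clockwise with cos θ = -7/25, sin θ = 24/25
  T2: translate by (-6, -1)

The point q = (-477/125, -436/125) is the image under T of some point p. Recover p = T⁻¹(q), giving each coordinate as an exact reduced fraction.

p = (-3, -7/5)

T1 = [-7/25 -24/25 0; 24/25 -7/25 0; 0 0 1]
T2·T1 = [-7/25 -24/25 -6; 24/25 -7/25 -1; 0 0 1]
det M = 1; M⁻¹ = [-7/25 24/25 -18/25; -24/25 -7/25 -151/25; 0 0 1]
M⁻¹ · (-477/125, -436/125)ᵀ = (-3, -7/5)ᵀ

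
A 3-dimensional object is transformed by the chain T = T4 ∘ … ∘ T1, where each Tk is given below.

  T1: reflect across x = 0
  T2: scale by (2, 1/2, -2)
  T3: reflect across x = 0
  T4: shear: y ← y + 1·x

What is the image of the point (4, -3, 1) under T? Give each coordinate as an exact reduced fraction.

T1 reflect across x = 0: (4, -3, 1) → (-4, -3, 1)
T2 scale by (2, 1/2, -2): (-4, -3, 1) → (-8, -3/2, -2)
T3 reflect across x = 0: (-8, -3/2, -2) → (8, -3/2, -2)
T4 shear: y ← y + 1·x: (8, -3/2, -2) → (8, 13/2, -2)

T(p) = (8, 13/2, -2)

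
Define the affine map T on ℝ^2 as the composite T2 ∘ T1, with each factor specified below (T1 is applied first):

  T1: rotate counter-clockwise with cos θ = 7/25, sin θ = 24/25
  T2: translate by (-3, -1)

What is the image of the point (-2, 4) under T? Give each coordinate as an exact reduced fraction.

T1 rotate counter-clockwise with cos θ = 7/25, sin θ = 24/25: (-2, 4) → (-22/5, -4/5)
T2 translate by (-3, -1): (-22/5, -4/5) → (-37/5, -9/5)

T(p) = (-37/5, -9/5)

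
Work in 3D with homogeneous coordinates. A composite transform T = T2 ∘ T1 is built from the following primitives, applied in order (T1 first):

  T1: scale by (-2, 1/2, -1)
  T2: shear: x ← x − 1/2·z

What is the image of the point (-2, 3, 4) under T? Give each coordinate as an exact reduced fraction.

T(p) = (6, 3/2, -4)

T1 scale by (-2, 1/2, -1): (-2, 3, 4) → (4, 3/2, -4)
T2 shear: x ← x − 1/2·z: (4, 3/2, -4) → (6, 3/2, -4)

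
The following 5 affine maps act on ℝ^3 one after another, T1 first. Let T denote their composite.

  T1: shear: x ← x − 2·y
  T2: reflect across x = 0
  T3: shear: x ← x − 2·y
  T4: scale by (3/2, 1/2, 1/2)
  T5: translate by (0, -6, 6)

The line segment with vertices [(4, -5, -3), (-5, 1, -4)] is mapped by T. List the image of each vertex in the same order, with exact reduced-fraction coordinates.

image vertices: (-6, -17/2, 9/2), (15/2, -11/2, 4)

T1 shear: x ← x − 2·y: (4, -5, -3) → (14, -5, -3); (-5, 1, -4) → (-7, 1, -4)
T2 reflect across x = 0: (14, -5, -3) → (-14, -5, -3); (-7, 1, -4) → (7, 1, -4)
T3 shear: x ← x − 2·y: (-14, -5, -3) → (-4, -5, -3); (7, 1, -4) → (5, 1, -4)
T4 scale by (3/2, 1/2, 1/2): (-4, -5, -3) → (-6, -5/2, -3/2); (5, 1, -4) → (15/2, 1/2, -2)
T5 translate by (0, -6, 6): (-6, -5/2, -3/2) → (-6, -17/2, 9/2); (15/2, 1/2, -2) → (15/2, -11/2, 4)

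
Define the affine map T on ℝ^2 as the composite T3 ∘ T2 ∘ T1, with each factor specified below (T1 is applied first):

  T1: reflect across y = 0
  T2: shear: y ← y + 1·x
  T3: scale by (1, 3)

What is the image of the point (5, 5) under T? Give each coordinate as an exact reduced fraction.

T1 reflect across y = 0: (5, 5) → (5, -5)
T2 shear: y ← y + 1·x: (5, -5) → (5, 0)
T3 scale by (1, 3): (5, 0) → (5, 0)

T(p) = (5, 0)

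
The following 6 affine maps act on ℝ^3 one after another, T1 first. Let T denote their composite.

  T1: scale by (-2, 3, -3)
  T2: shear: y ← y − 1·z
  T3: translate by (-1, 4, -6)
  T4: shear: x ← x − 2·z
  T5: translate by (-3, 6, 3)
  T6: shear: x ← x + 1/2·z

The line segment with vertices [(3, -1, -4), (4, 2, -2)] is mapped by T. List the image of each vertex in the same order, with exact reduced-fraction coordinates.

T1 scale by (-2, 3, -3): (3, -1, -4) → (-6, -3, 12); (4, 2, -2) → (-8, 6, 6)
T2 shear: y ← y − 1·z: (-6, -3, 12) → (-6, -15, 12); (-8, 6, 6) → (-8, 0, 6)
T3 translate by (-1, 4, -6): (-6, -15, 12) → (-7, -11, 6); (-8, 0, 6) → (-9, 4, 0)
T4 shear: x ← x − 2·z: (-7, -11, 6) → (-19, -11, 6); (-9, 4, 0) → (-9, 4, 0)
T5 translate by (-3, 6, 3): (-19, -11, 6) → (-22, -5, 9); (-9, 4, 0) → (-12, 10, 3)
T6 shear: x ← x + 1/2·z: (-22, -5, 9) → (-35/2, -5, 9); (-12, 10, 3) → (-21/2, 10, 3)

image vertices: (-35/2, -5, 9), (-21/2, 10, 3)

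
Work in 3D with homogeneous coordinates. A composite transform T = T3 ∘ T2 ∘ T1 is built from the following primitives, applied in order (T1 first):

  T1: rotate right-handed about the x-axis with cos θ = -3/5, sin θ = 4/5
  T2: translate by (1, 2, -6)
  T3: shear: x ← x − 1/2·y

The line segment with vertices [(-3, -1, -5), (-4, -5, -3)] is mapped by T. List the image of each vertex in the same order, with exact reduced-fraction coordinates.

image vertices: (-53/10, 33/5, -19/5), (-67/10, 37/5, -41/5)

T1 rotate right-handed about the x-axis with cos θ = -3/5, sin θ = 4/5: (-3, -1, -5) → (-3, 23/5, 11/5); (-4, -5, -3) → (-4, 27/5, -11/5)
T2 translate by (1, 2, -6): (-3, 23/5, 11/5) → (-2, 33/5, -19/5); (-4, 27/5, -11/5) → (-3, 37/5, -41/5)
T3 shear: x ← x − 1/2·y: (-2, 33/5, -19/5) → (-53/10, 33/5, -19/5); (-3, 37/5, -41/5) → (-67/10, 37/5, -41/5)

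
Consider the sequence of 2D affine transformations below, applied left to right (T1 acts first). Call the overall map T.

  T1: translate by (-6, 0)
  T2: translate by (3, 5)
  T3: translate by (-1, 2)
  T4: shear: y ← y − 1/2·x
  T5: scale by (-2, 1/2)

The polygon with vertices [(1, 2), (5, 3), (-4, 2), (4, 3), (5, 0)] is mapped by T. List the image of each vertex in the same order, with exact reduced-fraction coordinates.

T1 translate by (-6, 0): (1, 2) → (-5, 2); (5, 3) → (-1, 3); (-4, 2) → (-10, 2); (4, 3) → (-2, 3); (5, 0) → (-1, 0)
T2 translate by (3, 5): (-5, 2) → (-2, 7); (-1, 3) → (2, 8); (-10, 2) → (-7, 7); (-2, 3) → (1, 8); (-1, 0) → (2, 5)
T3 translate by (-1, 2): (-2, 7) → (-3, 9); (2, 8) → (1, 10); (-7, 7) → (-8, 9); (1, 8) → (0, 10); (2, 5) → (1, 7)
T4 shear: y ← y − 1/2·x: (-3, 9) → (-3, 21/2); (1, 10) → (1, 19/2); (-8, 9) → (-8, 13); (0, 10) → (0, 10); (1, 7) → (1, 13/2)
T5 scale by (-2, 1/2): (-3, 21/2) → (6, 21/4); (1, 19/2) → (-2, 19/4); (-8, 13) → (16, 13/2); (0, 10) → (0, 5); (1, 13/2) → (-2, 13/4)

image vertices: (6, 21/4), (-2, 19/4), (16, 13/2), (0, 5), (-2, 13/4)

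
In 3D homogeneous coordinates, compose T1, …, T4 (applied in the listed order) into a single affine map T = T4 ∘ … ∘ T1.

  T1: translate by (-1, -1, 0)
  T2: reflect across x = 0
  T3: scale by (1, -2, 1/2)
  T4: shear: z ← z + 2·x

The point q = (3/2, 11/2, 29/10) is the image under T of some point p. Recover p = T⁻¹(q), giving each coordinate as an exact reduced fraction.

T1 = [1 0 0 -1; 0 1 0 -1; 0 0 1 0; 0 0 0 1]
T2·T1 = [-1 0 0 1; 0 1 0 -1; 0 0 1 0; 0 0 0 1]
T3·…·T1 = [-1 0 0 1; 0 -2 0 2; 0 0 1/2 0; 0 0 0 1]
T4·…·T1 = [-1 0 0 1; 0 -2 0 2; -2 0 1/2 2; 0 0 0 1]
det M = 1; M⁻¹ = [-1 0 0 1; 0 -1/2 0 1; -4 0 2 0; 0 0 0 1]
M⁻¹ · (3/2, 11/2, 29/10)ᵀ = (-1/2, -7/4, -1/5)ᵀ

p = (-1/2, -7/4, -1/5)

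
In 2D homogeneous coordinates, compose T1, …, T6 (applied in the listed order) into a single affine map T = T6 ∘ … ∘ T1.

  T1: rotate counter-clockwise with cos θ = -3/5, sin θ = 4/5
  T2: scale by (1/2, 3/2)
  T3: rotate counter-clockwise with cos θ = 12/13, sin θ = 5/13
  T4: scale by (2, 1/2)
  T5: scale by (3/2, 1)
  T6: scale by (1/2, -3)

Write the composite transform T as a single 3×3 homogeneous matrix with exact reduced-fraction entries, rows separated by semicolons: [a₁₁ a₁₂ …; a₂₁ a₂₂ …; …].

T1 = [-3/5 -4/5 0; 4/5 -3/5 0; 0 0 1]
T2·T1 = [-3/10 -2/5 0; 6/5 -9/10 0; 0 0 1]
T3·…·T1 = [-48/65 -3/130 0; 129/130 -64/65 0; 0 0 1]
T4·…·T1 = [-96/65 -3/65 0; 129/260 -32/65 0; 0 0 1]
T5·…·T1 = [-144/65 -9/130 0; 129/260 -32/65 0; 0 0 1]
T6·…·T1 = [-72/65 -9/260 0; -387/260 96/65 0; 0 0 1]

T = [-72/65 -9/260 0; -387/260 96/65 0; 0 0 1]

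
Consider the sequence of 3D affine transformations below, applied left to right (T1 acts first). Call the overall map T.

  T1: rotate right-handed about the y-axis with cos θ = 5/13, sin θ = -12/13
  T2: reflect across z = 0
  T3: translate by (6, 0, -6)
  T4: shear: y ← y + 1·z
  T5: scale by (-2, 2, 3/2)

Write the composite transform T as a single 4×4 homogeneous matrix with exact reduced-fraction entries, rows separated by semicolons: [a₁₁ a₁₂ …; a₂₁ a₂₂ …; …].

T = [-10/13 0 24/13 -12; -24/13 2 -10/13 -12; -18/13 0 -15/26 -9; 0 0 0 1]

T1 = [5/13 0 -12/13 0; 0 1 0 0; 12/13 0 5/13 0; 0 0 0 1]
T2·T1 = [5/13 0 -12/13 0; 0 1 0 0; -12/13 0 -5/13 0; 0 0 0 1]
T3·…·T1 = [5/13 0 -12/13 6; 0 1 0 0; -12/13 0 -5/13 -6; 0 0 0 1]
T4·…·T1 = [5/13 0 -12/13 6; -12/13 1 -5/13 -6; -12/13 0 -5/13 -6; 0 0 0 1]
T5·…·T1 = [-10/13 0 24/13 -12; -24/13 2 -10/13 -12; -18/13 0 -15/26 -9; 0 0 0 1]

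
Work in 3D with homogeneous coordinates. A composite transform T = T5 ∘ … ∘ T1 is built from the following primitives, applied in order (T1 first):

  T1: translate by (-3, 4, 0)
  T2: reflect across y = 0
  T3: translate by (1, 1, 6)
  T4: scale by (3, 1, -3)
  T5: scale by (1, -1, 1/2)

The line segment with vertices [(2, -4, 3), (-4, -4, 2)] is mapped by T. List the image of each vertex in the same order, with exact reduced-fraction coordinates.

T1 translate by (-3, 4, 0): (2, -4, 3) → (-1, 0, 3); (-4, -4, 2) → (-7, 0, 2)
T2 reflect across y = 0: (-1, 0, 3) → (-1, 0, 3); (-7, 0, 2) → (-7, 0, 2)
T3 translate by (1, 1, 6): (-1, 0, 3) → (0, 1, 9); (-7, 0, 2) → (-6, 1, 8)
T4 scale by (3, 1, -3): (0, 1, 9) → (0, 1, -27); (-6, 1, 8) → (-18, 1, -24)
T5 scale by (1, -1, 1/2): (0, 1, -27) → (0, -1, -27/2); (-18, 1, -24) → (-18, -1, -12)

image vertices: (0, -1, -27/2), (-18, -1, -12)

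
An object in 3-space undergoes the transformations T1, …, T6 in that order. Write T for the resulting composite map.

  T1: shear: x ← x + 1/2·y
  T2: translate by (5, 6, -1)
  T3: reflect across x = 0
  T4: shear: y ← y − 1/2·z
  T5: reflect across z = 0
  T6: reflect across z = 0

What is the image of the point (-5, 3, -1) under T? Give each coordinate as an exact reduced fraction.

T(p) = (-3/2, 10, -2)

T1 shear: x ← x + 1/2·y: (-5, 3, -1) → (-7/2, 3, -1)
T2 translate by (5, 6, -1): (-7/2, 3, -1) → (3/2, 9, -2)
T3 reflect across x = 0: (3/2, 9, -2) → (-3/2, 9, -2)
T4 shear: y ← y − 1/2·z: (-3/2, 9, -2) → (-3/2, 10, -2)
T5 reflect across z = 0: (-3/2, 10, -2) → (-3/2, 10, 2)
T6 reflect across z = 0: (-3/2, 10, 2) → (-3/2, 10, -2)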